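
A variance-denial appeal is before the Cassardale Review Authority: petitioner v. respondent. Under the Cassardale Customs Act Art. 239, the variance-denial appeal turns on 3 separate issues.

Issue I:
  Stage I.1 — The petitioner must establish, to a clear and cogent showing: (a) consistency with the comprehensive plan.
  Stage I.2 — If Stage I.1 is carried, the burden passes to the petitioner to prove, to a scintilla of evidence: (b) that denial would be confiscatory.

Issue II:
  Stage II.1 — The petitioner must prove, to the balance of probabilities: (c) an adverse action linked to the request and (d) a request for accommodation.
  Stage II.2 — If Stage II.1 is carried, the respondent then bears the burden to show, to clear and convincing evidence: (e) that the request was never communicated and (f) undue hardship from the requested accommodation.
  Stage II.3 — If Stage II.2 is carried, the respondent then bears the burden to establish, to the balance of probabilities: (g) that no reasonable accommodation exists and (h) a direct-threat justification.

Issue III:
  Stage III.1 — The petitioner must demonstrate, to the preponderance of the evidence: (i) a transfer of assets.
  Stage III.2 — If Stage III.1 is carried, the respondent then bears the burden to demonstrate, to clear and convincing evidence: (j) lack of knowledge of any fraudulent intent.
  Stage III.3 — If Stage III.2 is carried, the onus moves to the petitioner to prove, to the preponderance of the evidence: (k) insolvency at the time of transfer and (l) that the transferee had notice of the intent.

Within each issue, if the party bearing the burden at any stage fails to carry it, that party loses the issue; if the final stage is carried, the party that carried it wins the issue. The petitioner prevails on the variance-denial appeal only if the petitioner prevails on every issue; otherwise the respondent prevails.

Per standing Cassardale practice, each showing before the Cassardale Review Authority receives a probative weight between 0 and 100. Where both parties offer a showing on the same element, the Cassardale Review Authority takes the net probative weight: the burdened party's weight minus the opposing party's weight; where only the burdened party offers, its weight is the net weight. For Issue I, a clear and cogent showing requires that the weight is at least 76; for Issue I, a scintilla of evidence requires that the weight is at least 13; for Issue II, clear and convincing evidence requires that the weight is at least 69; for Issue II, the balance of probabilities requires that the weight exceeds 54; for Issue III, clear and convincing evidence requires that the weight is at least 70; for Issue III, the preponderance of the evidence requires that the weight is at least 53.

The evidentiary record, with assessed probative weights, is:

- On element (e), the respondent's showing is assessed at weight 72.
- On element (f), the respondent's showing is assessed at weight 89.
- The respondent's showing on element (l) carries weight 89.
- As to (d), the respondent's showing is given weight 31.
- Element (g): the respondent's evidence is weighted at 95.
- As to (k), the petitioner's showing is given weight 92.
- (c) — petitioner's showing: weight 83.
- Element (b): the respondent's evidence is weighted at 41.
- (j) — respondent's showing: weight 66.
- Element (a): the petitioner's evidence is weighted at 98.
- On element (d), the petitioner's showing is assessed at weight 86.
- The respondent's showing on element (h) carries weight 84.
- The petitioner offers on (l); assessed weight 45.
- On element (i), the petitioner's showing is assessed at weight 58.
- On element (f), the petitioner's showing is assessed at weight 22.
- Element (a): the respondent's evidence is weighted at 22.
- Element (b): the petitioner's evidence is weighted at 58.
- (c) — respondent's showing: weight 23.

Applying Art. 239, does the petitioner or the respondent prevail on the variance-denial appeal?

— Issue I —
Stage I.1 (petitioner, a clear and cogent showing, weight is at least 76): (a) net 98−22=76 ≥ 76 — meets.
  Stage I.1 carried; the burden remains with the petitioner.
Stage I.2 (petitioner, a scintilla of evidence, weight is at least 13): (b) net 58−41=17 ≥ 13 — meets.
  Stage I.2 carried; the final stage is satisfied.
Every stage carried; the petitioner prevails on this issue.
— Issue II —
At Stage II.1 the petitioner must meet the balance of probabilities (weight exceeds 54): on (c) the weight is 83 less the opposing 23 gives net 60, > 54, so (c) meets the standard; on (d) the weight is 86 less the opposing 31 gives net 55, which does exceed 54, so (d) meets the standard.
  All elements met. The burden passes to the respondent.
At Stage II.2 the respondent must meet clear and convincing evidence (weight is at least 69): on (e) the weight is 72, ≥ 69, so (e) meets the standard; on (f) the weight is 89 less the opposing 22 gives net 67, < 69, so (f) does not meet the standard.
  Not every element is met, so the respondent fails to carry Stage II.2.
The analysis ends at Stage II.2; the petitioner prevails on this issue.
— Issue III —
At Stage III.1 the petitioner must meet the preponderance of the evidence (weight is at least 53): on (i) the weight is 58, ≥ 53, so (i) meets the standard.
  Stage III.1 is satisfied; the onus moves to the respondent.
At Stage III.2 the respondent must meet clear and convincing evidence (weight is at least 70): on (j) the weight is 66, < 70, so (j) does not meet the standard.
  Not every element is met, so the respondent fails to carry Stage III.2.
The analysis ends at Stage III.2; the petitioner prevails on this issue.
Per-issue: Issue I → petitioner; Issue II → petitioner; Issue III → petitioner. The petitioner must prevail on every issue; overall, the petitioner prevails.

petitioner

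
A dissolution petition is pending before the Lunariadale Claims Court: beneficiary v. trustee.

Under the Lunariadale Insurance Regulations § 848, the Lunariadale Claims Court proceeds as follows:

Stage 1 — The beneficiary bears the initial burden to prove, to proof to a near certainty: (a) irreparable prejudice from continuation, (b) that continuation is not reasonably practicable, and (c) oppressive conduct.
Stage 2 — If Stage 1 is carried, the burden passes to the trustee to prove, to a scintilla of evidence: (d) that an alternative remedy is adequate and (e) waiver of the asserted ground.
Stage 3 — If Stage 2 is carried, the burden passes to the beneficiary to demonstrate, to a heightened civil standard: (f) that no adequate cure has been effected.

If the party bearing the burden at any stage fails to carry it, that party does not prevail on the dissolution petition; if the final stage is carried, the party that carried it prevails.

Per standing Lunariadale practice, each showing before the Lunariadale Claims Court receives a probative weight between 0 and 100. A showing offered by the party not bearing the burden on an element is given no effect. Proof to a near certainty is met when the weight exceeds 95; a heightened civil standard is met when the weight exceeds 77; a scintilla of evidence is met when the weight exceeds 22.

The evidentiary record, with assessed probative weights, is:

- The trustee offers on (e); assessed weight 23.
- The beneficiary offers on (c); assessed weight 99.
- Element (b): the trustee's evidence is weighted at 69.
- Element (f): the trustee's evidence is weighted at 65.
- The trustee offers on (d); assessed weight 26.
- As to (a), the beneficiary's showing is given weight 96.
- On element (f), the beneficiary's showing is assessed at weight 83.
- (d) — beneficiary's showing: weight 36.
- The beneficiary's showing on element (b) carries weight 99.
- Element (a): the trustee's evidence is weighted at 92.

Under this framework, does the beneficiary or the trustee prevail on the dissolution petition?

beneficiary

At Stage 1 the beneficiary must meet proof to a near certainty (weight exceeds 95): on (a) the weight is 96 (the trustee's 92 is given no effect), which does exceed 95, so (a) meets the standard; on (b) the weight is 99 (the trustee's 69 is given no effect), > 95, so (b) meets the standard; on (c) the weight is 99, > 95, so (c) meets the standard.
  All elements met. The burden passes to the trustee.
At Stage 2 the trustee must meet a scintilla of evidence (weight exceeds 22): on (d) the weight is 26 (the beneficiary's 36 is given no effect), > 22, so (d) meets the standard; on (e) the weight is 23, > 22, so (e) meets the standard.
  Stage 2 is satisfied; the onus moves to the beneficiary.
At Stage 3 the beneficiary must meet a heightened civil standard (weight exceeds 77): on (f) the weight is 83 (the trustee's 65 is given no effect), > 77, so (f) meets the standard.
  All elements met at the final stage.
All stages carried — the beneficiary prevails.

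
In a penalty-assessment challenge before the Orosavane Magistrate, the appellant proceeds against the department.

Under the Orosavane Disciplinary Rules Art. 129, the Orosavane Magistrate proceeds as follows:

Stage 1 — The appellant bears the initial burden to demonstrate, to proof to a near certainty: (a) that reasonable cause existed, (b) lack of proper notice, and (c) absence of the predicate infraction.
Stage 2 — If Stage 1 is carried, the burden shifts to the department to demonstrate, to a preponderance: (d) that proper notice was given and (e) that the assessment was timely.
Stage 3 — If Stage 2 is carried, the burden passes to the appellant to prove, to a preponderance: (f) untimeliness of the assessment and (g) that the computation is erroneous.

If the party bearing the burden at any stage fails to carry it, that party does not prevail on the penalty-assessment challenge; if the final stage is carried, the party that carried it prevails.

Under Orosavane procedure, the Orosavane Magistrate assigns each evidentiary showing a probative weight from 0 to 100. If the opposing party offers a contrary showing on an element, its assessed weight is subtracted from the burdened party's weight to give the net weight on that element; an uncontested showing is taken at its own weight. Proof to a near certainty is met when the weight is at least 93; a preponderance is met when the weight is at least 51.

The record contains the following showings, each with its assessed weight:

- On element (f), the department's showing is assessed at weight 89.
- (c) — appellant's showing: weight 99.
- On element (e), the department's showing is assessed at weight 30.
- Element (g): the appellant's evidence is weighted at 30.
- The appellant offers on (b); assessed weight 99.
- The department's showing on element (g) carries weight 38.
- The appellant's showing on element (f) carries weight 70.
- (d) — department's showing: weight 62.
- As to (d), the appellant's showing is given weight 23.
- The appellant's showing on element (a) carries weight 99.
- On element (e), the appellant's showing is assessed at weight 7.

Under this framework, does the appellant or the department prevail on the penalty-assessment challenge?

appellant

At Stage 1 the appellant must meet proof to a near certainty (weight is at least 93): on (a) the weight is 99, which does reach 93, so (a) meets the standard; on (b) the weight is 99, ≥ 93, so (b) meets the standard; on (c) the weight is 99, which does reach 93, so (c) meets the standard.
  All elements met. The burden passes to the department.
At Stage 2 the department must meet a preponderance (weight is at least 51): on (d) the weight is 62 less the opposing 23 gives net 39, which does not reach 51, so (d) does not meet the standard; on (e) the weight is 30 less the opposing 7 gives net 23, < 51, so (e) does not meet the standard.
  The department does not carry Stage 2.
So the appellant prevails.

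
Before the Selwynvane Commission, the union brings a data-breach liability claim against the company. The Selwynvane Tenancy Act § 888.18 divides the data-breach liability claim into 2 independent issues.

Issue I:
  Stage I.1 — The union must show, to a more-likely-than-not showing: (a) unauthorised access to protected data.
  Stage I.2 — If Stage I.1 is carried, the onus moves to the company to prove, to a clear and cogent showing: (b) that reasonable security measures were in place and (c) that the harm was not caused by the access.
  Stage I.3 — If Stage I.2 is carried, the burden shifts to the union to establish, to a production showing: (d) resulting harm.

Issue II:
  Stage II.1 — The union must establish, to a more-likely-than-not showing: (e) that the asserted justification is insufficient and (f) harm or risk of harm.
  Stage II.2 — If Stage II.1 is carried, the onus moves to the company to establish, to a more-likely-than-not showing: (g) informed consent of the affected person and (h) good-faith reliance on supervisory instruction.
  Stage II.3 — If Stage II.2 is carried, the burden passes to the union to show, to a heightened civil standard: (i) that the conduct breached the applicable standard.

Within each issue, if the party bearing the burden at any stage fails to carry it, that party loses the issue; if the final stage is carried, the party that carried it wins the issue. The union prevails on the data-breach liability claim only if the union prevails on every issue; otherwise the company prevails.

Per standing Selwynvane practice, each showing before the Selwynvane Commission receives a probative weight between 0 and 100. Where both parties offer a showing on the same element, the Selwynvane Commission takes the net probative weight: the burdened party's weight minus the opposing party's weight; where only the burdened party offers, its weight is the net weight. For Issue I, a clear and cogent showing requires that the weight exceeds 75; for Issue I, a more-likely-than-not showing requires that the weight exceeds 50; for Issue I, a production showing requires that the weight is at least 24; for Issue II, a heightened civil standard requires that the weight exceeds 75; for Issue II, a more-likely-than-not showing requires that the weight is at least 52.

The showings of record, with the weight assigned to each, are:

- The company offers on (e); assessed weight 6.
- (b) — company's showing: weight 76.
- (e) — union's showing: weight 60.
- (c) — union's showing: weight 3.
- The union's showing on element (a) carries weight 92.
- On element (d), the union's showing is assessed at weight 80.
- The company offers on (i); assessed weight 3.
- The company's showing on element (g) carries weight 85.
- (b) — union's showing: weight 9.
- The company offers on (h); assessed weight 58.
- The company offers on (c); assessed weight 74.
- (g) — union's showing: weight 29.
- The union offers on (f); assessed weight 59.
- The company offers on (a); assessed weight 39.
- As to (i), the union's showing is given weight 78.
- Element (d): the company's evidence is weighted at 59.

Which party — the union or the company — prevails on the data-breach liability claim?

company

— Issue I —
Stage I.1 (union, a more-likely-than-not showing, weight exceeds 50): (a) net 92−39=53 > 50 — meets.
  The union carries Stage I.1; the company now bears the burden.
Stage I.2 (company, a clear and cogent showing, weight exceeds 75): (b) net 76−9=67 ≤ 75 — fails; (c) net 74−3=71 ≤ 75 — fails.
  Not every element is met, so the company fails to carry Stage I.2.
The union prevails on this issue.
— Issue II —
At Stage II.1 the union must meet a more-likely-than-not showing (weight is at least 52): on (e) the weight is 60 less the opposing 6 gives net 54, which does reach 52, so (e) meets the standard; on (f) the weight is 59, which does reach 52, so (f) meets the standard.
  Stage II.1 carried; the burden shifts to the company.
At Stage II.2 the company must meet a more-likely-than-not showing (weight is at least 52): on (g) the weight is 85 less the opposing 29 gives net 56, ≥ 52, so (g) meets the standard; on (h) the weight is 58, which does reach 52, so (h) meets the standard.
  Stage II.2 is satisfied; the onus moves to the union.
At Stage II.3 the union must meet a heightened civil standard (weight exceeds 75): on (i) the weight is 78 less the opposing 3 gives net 75, which does not exceed 75, so (i) does not meet the standard.
  The union does not carry Stage II.3.
The company prevails on this issue.
Per-issue: Issue I → union; Issue II → company. The union must prevail on every issue; overall, the company prevails.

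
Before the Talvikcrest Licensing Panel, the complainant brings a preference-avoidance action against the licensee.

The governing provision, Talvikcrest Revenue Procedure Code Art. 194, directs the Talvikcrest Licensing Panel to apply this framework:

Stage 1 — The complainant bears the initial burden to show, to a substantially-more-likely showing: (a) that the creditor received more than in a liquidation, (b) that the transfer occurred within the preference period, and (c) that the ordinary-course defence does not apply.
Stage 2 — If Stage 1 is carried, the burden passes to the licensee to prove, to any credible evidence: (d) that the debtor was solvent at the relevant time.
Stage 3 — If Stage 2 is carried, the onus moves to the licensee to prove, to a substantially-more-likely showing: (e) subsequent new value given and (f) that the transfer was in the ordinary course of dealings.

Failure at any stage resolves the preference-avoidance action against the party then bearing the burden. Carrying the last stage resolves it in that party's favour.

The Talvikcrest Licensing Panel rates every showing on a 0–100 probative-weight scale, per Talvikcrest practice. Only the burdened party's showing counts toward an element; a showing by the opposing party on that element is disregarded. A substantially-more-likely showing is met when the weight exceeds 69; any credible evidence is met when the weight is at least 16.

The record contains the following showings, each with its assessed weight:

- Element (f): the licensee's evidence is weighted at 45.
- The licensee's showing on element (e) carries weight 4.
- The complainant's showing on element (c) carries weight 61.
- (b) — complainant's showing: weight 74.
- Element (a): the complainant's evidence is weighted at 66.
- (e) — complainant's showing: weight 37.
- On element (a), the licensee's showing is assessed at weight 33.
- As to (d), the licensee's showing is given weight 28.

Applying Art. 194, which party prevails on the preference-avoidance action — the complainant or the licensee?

Stage 1 (complainant, a substantially-more-likely showing, weight exceeds 69): (a) 66 (licensee's 33 disregarded) ≤ 69 — fails; (b) 74 > 69 — meets; (c) 61 ≤ 69 — fails.
  Stage 1 not carried; the complainant fails its burden.
So the licensee prevails.

licensee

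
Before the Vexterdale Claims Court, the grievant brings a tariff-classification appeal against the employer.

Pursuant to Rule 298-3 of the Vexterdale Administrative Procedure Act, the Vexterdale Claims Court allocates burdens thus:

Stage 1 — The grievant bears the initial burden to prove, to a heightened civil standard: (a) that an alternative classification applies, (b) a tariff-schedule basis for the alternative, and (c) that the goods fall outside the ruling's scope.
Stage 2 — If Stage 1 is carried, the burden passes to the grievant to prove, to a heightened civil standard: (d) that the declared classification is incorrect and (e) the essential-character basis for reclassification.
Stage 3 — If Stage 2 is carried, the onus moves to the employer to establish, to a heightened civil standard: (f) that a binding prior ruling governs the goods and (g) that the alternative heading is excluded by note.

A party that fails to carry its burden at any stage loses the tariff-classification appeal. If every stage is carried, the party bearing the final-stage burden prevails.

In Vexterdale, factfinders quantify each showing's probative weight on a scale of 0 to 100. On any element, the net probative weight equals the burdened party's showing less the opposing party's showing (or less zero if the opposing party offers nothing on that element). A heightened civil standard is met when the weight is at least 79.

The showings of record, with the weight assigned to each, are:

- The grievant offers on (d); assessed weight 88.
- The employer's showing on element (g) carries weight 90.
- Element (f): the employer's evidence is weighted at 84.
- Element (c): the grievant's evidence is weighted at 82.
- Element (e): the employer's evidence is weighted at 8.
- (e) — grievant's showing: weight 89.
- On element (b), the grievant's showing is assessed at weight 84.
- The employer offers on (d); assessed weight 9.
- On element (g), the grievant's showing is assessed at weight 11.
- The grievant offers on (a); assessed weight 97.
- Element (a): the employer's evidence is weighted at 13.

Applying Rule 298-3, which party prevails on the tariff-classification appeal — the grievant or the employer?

employer

Stage 1 (grievant, a heightened civil standard, weight is at least 79): (a) net 97−13=84 ≥ 79 — meets; (b) 84 ≥ 79 — meets; (c) 82 ≥ 79 — meets.
  All elements met. The grievant retains the burden for Stage 2.
Stage 2 (grievant, a heightened civil standard, weight is at least 79): (d) net 88−9=79 ≥ 79 — meets; (e) net 89−8=81 ≥ 79 — meets.
  Stage 2 is satisfied; the onus moves to the employer.
Stage 3 (employer, a heightened civil standard, weight is at least 79): (f) 84 ≥ 79 — meets; (g) net 90−11=79 ≥ 79 — meets.
  All elements met at the final stage.
With every stage satisfied, the employer prevails.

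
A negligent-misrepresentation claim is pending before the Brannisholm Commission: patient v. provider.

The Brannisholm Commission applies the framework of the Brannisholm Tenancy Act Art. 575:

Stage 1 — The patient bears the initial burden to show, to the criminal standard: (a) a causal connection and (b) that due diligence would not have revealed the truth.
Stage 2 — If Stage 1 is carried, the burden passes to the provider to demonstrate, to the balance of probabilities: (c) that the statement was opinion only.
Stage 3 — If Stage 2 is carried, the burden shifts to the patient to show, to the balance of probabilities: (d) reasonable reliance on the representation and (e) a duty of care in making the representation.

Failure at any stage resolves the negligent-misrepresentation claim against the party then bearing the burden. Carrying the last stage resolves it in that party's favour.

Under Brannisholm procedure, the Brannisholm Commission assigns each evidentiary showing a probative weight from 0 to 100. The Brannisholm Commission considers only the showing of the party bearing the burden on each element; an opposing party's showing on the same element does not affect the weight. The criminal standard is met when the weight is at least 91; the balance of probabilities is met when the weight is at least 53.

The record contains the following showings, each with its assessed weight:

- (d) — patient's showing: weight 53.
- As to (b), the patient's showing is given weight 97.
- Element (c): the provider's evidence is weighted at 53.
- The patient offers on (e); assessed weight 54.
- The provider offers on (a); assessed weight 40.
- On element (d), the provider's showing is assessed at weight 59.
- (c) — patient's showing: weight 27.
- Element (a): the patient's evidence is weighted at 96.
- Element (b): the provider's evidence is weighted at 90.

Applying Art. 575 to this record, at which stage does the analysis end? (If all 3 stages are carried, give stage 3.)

At Stage 1 the patient must meet the criminal standard (weight is at least 91): on (a) the weight is 96 (the provider's 40 is given no effect), which does reach 91, so (a) meets the standard; on (b) the weight is 97 (the provider's 90 is given no effect), which does reach 91, so (b) meets the standard.
  The patient carries Stage 1; the provider now bears the burden.
At Stage 2 the provider must meet the balance of probabilities (weight is at least 53): on (c) the weight is 53 (the patient's 27 is given no effect), ≥ 53, so (c) meets the standard.
  Stage 2 is satisfied; the onus moves to the patient.
At Stage 3 the patient must meet the balance of probabilities (weight is at least 53): on (d) the weight is 53 (the provider's 59 is given no effect), which does reach 53, so (d) meets the standard; on (e) the weight is 54, ≥ 53, so (e) meets the standard.
  The patient carries the last stage.
All stages carried — the patient prevails.

stage 3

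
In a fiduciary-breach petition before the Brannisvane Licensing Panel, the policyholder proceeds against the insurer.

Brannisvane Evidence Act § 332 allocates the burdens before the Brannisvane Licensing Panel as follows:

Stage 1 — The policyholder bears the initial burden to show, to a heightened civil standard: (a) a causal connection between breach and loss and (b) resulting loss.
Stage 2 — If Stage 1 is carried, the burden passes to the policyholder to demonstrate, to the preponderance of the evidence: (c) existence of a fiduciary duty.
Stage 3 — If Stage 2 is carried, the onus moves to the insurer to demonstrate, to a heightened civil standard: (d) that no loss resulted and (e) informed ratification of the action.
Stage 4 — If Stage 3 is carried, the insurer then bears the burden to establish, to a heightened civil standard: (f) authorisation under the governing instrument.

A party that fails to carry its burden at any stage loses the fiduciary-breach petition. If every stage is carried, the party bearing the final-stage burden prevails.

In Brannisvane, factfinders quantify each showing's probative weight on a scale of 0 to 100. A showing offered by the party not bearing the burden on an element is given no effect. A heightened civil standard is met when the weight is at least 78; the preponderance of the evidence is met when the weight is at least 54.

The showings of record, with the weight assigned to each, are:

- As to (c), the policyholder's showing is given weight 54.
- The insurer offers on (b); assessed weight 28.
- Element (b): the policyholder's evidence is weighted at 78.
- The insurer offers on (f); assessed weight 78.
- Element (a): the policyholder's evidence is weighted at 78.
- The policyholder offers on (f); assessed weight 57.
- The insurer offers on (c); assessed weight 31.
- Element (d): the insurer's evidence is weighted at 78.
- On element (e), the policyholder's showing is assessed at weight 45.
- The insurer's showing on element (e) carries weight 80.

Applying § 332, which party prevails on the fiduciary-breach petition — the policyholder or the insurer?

At Stage 1 the policyholder must meet a heightened civil standard (weight is at least 78): on (a) the weight is 78, ≥ 78, so (a) meets the standard; on (b) the weight is 78 (the insurer's 28 is given no effect), ≥ 78, so (b) meets the standard.
  Stage 1 is satisfied; the policyholder continues to bear the burden.
At Stage 2 the policyholder must meet the preponderance of the evidence (weight is at least 54): on (c) the weight is 54 (the insurer's 31 is given no effect), ≥ 54, so (c) meets the standard.
  The policyholder carries Stage 2; the insurer now bears the burden.
At Stage 3 the insurer must meet a heightened civil standard (weight is at least 78): on (d) the weight is 78, ≥ 78, so (d) meets the standard; on (e) the weight is 80 (the policyholder's 45 is given no effect), which does reach 78, so (e) meets the standard.
  Stage 3 carried; the burden remains with the insurer.
At Stage 4 the insurer must meet a heightened civil standard (weight is at least 78): on (f) the weight is 78 (the policyholder's 57 is given no effect), which does reach 78, so (f) meets the standard.
  All elements met at the final stage.
Every stage carried; the insurer prevails.

insurer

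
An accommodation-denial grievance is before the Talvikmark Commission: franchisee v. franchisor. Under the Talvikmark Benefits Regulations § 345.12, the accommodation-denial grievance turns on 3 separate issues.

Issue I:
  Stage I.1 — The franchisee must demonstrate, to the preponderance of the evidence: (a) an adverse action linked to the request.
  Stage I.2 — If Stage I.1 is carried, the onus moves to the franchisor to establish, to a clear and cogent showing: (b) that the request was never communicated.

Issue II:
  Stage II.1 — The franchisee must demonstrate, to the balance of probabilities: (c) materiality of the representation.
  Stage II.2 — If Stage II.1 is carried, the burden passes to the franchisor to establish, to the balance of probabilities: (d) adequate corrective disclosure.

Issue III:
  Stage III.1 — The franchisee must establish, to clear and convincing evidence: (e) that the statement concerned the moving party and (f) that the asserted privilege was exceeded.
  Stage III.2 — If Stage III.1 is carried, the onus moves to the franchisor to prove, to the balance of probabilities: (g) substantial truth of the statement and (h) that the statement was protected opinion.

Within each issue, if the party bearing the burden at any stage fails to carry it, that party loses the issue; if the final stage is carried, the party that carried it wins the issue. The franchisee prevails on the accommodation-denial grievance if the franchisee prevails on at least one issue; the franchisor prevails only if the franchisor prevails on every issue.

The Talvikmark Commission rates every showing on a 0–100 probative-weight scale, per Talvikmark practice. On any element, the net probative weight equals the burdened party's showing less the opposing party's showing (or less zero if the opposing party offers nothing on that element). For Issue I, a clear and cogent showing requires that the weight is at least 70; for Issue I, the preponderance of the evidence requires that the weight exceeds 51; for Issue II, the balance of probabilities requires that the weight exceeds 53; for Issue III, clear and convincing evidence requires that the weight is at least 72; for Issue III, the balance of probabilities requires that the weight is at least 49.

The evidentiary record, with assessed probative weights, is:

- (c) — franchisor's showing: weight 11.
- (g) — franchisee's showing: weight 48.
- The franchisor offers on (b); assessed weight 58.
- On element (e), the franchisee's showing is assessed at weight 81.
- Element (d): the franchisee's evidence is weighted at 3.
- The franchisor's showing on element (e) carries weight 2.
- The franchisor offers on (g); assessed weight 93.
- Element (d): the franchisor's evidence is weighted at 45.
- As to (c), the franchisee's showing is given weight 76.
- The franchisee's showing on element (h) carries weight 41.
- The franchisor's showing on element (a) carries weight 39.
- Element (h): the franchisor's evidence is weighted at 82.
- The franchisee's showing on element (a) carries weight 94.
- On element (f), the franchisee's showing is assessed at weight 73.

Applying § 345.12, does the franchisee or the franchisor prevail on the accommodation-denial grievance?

franchisee

— Issue I —
At Stage I.1 the franchisee must meet the preponderance of the evidence (weight exceeds 51): on (a) the weight is 94 less the opposing 39 gives net 55, > 51, so (a) meets the standard.
  All elements met. The burden passes to the franchisor.
At Stage I.2 the franchisor must meet a clear and cogent showing (weight is at least 70): on (b) the weight is 58, < 70, so (b) does not meet the standard.
  The franchisor does not carry Stage I.2.
The analysis ends at Stage I.2; the franchisee prevails on this issue.
— Issue II —
Stage II.1 (franchisee, the balance of probabilities, weight exceeds 53): (c) net 76−11=65 > 53 — meets.
  Stage II.1 is satisfied; the onus moves to the franchisor.
Stage II.2 (franchisor, the balance of probabilities, weight exceeds 53): (d) net 45−3=42 ≤ 53 — fails.
  The franchisor does not carry Stage II.2.
The analysis ends at Stage II.2; the franchisee prevails on this issue.
— Issue III —
Stage III.1 (franchisee, clear and convincing evidence, weight is at least 72): (e) net 81−2=79 ≥ 72 — meets; (f) 73 ≥ 72 — meets.
  All elements met. The burden passes to the franchisor.
Stage III.2 (franchisor, the balance of probabilities, weight is at least 49): (g) net 93−48=45 < 49 — fails; (h) net 82−41=41 < 49 — fails.
  Stage III.2 not carried; the franchisor fails its burden.
So the franchisee prevails on this issue.
Per-issue: Issue I → franchisee; Issue II → franchisee; Issue III → franchisee. The franchisee must prevail on at least one issue; overall, the franchisee prevails.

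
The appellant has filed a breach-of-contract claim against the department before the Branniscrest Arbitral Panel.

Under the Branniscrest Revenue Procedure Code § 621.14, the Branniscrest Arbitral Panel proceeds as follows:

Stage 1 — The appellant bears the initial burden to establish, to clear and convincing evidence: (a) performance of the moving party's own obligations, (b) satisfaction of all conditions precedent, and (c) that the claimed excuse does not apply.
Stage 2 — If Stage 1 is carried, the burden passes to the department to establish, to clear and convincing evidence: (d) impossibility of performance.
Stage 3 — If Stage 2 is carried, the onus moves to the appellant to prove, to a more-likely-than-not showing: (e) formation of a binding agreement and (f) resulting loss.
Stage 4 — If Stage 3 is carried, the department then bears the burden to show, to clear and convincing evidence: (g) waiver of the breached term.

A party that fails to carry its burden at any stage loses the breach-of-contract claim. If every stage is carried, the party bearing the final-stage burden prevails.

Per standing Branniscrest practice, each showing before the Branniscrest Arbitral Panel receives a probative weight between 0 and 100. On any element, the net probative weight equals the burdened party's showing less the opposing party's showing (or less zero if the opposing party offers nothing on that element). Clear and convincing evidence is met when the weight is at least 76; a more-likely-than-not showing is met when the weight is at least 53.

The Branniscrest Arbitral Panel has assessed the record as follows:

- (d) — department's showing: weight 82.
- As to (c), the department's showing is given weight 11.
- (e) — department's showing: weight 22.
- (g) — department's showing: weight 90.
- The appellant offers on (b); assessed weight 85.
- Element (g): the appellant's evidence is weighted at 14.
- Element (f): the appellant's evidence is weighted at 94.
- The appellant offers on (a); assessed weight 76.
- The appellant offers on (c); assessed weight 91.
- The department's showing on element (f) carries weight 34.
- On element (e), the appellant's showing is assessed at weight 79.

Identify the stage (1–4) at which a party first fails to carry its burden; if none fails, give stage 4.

At Stage 1 the appellant must meet clear and convincing evidence (weight is at least 76): on (a) the weight is 76, ≥ 76, so (a) meets the standard; on (b) the weight is 85, ≥ 76, so (b) meets the standard; on (c) the weight is 91 less the opposing 11 gives net 80, ≥ 76, so (c) meets the standard.
  The appellant carries Stage 1; the department now bears the burden.
At Stage 2 the department must meet clear and convincing evidence (weight is at least 76): on (d) the weight is 82, which does reach 76, so (d) meets the standard.
  The department carries Stage 2; the appellant now bears the burden.
At Stage 3 the appellant must meet a more-likely-than-not showing (weight is at least 53): on (e) the weight is 79 less the opposing 22 gives net 57, ≥ 53, so (e) meets the standard; on (f) the weight is 94 less the opposing 34 gives net 60, which does reach 53, so (f) meets the standard.
  Stage 3 is satisfied; the onus moves to the department.
At Stage 4 the department must meet clear and convincing evidence (weight is at least 76): on (g) the weight is 90 less the opposing 14 gives net 76, ≥ 76, so (g) meets the standard.
  The department carries the last stage.
All stages carried — the department prevails.

stage 4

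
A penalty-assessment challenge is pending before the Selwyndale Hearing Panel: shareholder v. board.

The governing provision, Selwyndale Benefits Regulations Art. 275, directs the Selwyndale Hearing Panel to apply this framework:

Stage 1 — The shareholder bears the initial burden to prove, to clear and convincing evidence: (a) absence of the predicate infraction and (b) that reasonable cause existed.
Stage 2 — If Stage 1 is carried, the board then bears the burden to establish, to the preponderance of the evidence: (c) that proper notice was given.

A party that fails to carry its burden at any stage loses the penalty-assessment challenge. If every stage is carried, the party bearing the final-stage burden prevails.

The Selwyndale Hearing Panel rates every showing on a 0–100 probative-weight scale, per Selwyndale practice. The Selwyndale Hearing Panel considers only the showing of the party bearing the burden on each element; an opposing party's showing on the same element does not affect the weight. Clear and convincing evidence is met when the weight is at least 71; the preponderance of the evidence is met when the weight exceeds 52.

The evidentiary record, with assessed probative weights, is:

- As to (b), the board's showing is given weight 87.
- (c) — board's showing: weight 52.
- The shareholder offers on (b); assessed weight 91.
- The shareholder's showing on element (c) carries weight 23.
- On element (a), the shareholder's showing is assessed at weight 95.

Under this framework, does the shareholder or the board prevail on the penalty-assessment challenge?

Stage 1 (shareholder, clear and convincing evidence, weight is at least 71): (a) 95 ≥ 71 — meets; (b) 91 (board's 87 disregarded) ≥ 71 — meets.
  All elements met. The burden passes to the board.
Stage 2 (board, the preponderance of the evidence, weight exceeds 52): (c) 52 (shareholder's 23 disregarded) ≤ 52 — fails.
  Not every element is met, so the board fails to carry Stage 2.
The shareholder prevails.

shareholder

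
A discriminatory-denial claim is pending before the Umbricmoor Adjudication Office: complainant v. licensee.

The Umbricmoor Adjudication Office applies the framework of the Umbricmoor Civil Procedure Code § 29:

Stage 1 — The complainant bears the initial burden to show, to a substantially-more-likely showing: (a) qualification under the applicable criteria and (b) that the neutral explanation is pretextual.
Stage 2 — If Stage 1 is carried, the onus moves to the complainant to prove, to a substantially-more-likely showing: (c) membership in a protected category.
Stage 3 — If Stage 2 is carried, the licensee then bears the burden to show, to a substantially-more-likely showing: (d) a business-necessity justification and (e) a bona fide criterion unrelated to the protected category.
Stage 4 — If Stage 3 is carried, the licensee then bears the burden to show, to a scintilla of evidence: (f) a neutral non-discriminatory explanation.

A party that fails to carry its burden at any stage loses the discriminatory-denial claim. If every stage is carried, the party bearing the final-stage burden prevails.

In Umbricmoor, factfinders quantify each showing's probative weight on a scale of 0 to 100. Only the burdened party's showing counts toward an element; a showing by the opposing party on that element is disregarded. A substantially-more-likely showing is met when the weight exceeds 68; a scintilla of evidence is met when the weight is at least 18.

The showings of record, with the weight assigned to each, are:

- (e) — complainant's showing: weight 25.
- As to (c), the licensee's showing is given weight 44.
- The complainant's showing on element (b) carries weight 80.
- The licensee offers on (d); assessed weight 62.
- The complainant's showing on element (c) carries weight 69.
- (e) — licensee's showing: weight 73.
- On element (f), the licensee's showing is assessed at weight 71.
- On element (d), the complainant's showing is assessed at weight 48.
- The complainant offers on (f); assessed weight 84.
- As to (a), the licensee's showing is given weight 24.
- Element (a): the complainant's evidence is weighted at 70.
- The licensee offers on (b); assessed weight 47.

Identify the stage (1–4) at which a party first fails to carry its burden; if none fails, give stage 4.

stage 3

At Stage 1 the complainant must meet a substantially-more-likely showing (weight exceeds 68): on (a) the weight is 70 (the licensee's 24 is given no effect), > 68, so (a) meets the standard; on (b) the weight is 80 (the licensee's 47 is given no effect), which does exceed 68, so (b) meets the standard.
  Stage 1 carried; the burden remains with the complainant.
At Stage 2 the complainant must meet a substantially-more-likely showing (weight exceeds 68): on (c) the weight is 69 (the licensee's 44 is given no effect), which does exceed 68, so (c) meets the standard.
  The complainant carries Stage 2; the licensee now bears the burden.
At Stage 3 the licensee must meet a substantially-more-likely showing (weight exceeds 68): on (d) the weight is 62 (the complainant's 48 is given no effect), which does not exceed 68, so (d) does not meet the standard; on (e) the weight is 73 (the complainant's 25 is given no effect), which does exceed 68, so (e) meets the standard.
  The licensee does not carry Stage 3.
The complainant prevails.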